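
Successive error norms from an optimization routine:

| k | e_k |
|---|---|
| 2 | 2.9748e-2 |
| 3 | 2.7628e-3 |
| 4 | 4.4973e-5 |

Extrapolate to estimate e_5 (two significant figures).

First estimate the order: p ≈ ln(e_4/e_3) / ln(e_3/e_2) = ln(4.4973e-5/2.7628e-3)/ln(2.7628e-3/2.9748e-2) = ln(0.0162781)/ln(0.0928735) ≈ 1.7328.
Then e_5 ≈ e_4·(e_4/e_3)^p = 4.4973e-5·(0.0162781)^1.7328 = 4.4973e-5·0.000796282 ≈ 3.581e-08.

3.6e-8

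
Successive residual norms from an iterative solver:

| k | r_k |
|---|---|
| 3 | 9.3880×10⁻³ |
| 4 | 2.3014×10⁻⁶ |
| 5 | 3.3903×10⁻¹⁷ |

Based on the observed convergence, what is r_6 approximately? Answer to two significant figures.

First estimate the order: p ≈ ln(r_5/r_4) / ln(r_4/r_3) = ln(3.3903×10⁻¹⁷/2.3014×10⁻⁶)/ln(2.3014×10⁻⁶/9.3880×10⁻³) = ln(1.47315e-11)/ln(0.000245143) ≈ 3.0000.
Then r_6 ≈ r_5·(r_5/r_4)^p = 3.3903×10⁻¹⁷·(1.47315e-11)^3.0000 = 3.3903×10⁻¹⁷·3.19699e-33 ≈ 1.084e-49.

1.1e-49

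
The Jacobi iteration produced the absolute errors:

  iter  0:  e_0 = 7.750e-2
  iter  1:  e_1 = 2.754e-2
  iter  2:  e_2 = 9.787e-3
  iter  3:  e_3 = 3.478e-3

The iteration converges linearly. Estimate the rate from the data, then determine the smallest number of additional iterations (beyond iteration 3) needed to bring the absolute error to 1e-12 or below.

22

Rate ρ ≈ e_3/e_2 = 3.478e-3/9.787e-3 = 0.3554.
After j more steps, e_{3+j} ≈ 3.478e-3·ρ^j; need ρ^j ≤ 1e-12/3.478e-3 = 2.87522e-10.
j ≥ ln(2.87522e-10)/ln(0.3554) = -21.9697/-1.03451 = 21.237.
So 22 more iterations are needed.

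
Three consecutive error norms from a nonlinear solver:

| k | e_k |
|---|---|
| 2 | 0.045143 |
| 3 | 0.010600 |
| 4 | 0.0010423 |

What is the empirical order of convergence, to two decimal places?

p ≈ ln(e_4/e_3) / ln(e_3/e_2)
  = ln(0.0010423/0.010600) / ln(0.010600/0.045143)
  = ln(0.0983302) / ln(0.234809)
  = -2.31942 / -1.44898 ≈ 1.60073

1.60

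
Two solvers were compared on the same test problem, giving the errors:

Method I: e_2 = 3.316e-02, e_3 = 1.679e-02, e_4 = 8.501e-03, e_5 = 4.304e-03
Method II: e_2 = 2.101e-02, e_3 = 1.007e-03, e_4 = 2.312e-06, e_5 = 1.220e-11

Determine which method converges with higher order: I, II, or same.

II

Method I: p ≈ ln(4.304e-03/8.501e-03)/ln(8.501e-03/1.679e-02) ≈ 1.00.
Method II: p ≈ ln(1.220e-11/2.312e-06)/ln(2.312e-06/1.007e-03) ≈ 2.00.
Method II has the higher order (≈2.0 vs ≈1.0).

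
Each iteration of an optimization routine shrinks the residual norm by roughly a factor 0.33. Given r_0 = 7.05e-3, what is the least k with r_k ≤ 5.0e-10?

After k steps, r_k ≈ 7.05e-3·0.33^k.
Need 0.33^k ≤ 5.0e-10/7.05e-3 = 7.0922e-08.
k ≥ ln(7.0922e-08)/ln(0.33) = -16.4617/-1.10866 = 14.848.
Smallest integer k = 15.

15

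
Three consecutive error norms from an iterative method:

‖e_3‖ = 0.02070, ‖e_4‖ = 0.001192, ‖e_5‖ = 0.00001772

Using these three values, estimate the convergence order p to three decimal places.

p ≈ ln(‖e_5‖/‖e_4‖) / ln(‖e_4‖/‖e_3‖)
  = ln(0.00001772/0.001192) / ln(0.001192/0.02070)
  = ln(0.0148658) / ln(0.0575845)
  = -4.208692 / -2.854502 ≈ 1.474405

1.474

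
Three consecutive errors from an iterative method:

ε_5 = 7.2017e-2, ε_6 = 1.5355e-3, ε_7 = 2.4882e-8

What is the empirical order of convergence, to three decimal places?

p ≈ ln(ε_7/ε_6) / ln(ε_6/ε_5)
  = ln(2.4882e-8/1.5355e-3) / ln(1.5355e-3/7.2017e-2)
  = ln(1.62045e-05) / ln(0.0213214)
  = -11.030222 / -3.848044 ≈ 2.866449

2.866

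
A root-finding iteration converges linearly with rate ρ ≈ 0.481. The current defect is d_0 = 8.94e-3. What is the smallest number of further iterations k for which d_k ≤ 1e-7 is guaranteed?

After k steps, d_k ≈ 8.94e-3·0.481^k.
Need 0.481^k ≤ 1e-7/8.94e-3 = 1.11857e-05.
k ≥ ln(1.11857e-05)/ln(0.481) = -11.4009/-0.73189 = 15.577.
Smallest integer k = 16.

16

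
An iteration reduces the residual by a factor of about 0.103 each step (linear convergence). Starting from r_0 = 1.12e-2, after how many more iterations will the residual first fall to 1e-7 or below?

After k steps, r_k ≈ 1.12e-2·0.103^k.
Need 0.103^k ≤ 1e-7/1.12e-2 = 8.92857e-06.
k ≥ ln(8.92857e-06)/ln(0.103) = -11.6263/-2.27303 = 5.115.
Smallest integer k = 6.

6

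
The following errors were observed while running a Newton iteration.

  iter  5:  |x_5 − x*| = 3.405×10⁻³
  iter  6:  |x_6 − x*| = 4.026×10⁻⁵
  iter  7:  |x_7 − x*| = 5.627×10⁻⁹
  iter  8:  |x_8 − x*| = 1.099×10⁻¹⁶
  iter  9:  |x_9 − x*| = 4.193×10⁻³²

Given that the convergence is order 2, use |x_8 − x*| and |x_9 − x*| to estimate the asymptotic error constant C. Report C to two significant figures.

C ≈ |x_9 − x*| / |x_8 − x*|^2
  = 4.193×10⁻³² / (1.099×10⁻¹⁶)^2
  = 4.193×10⁻³² / 1.2078e-32 ≈ 3.4716

3.5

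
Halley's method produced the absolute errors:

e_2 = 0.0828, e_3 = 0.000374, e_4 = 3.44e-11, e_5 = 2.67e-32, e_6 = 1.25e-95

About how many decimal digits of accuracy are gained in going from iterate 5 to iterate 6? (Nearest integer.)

63

Digits gained ≈ log₁₀(e_5/e_6) = log₁₀(2.67e-32/1.25e-95) = log₁₀(2.136e+63) ≈ 63.330.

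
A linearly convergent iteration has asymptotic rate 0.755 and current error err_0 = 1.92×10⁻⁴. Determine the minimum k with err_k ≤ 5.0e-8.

30

After k steps, err_k ≈ 1.92×10⁻⁴·0.755^k.
Need 0.755^k ≤ 5.0e-8/1.92×10⁻⁴ = 0.000260417.
k ≥ ln(0.000260417)/ln(0.755) = -8.2532/-0.28104 = 29.367.
Smallest integer k = 30.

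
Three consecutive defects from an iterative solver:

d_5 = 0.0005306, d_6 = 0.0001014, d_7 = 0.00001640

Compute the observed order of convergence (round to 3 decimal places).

p ≈ ln(d_7/d_6) / ln(d_6/d_5)
  = ln(0.00001640/0.0001014) / ln(0.0001014/0.0005306)
  = ln(0.161736) / ln(0.191104)
  = -1.821790 / -1.654937 ≈ 1.100821

1.101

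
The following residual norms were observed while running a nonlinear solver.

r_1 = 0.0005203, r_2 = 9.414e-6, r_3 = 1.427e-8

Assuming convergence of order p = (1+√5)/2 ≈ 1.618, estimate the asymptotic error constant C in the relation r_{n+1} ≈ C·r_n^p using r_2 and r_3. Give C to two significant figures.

1.9

C ≈ r_3 / r_2^1.618
  = 1.427e-8 / (9.414e-6)^1.618
  = 1.427e-8 / 7.37168e-09 ≈ 1.9358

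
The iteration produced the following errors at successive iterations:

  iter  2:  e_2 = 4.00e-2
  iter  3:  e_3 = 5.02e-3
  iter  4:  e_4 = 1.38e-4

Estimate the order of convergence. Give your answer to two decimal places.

1.73

p ≈ ln(e_4/e_3) / ln(e_3/e_2)
  = ln(1.38e-4/5.02e-3) / ln(5.02e-3/4.00e-2)
  = ln(0.02749) / ln(0.1255)
  = -3.59393 / -2.07545 ≈ 1.73164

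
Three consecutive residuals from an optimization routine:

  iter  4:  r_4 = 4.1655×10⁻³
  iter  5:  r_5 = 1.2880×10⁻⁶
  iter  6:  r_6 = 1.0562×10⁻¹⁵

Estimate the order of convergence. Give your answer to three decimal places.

p ≈ ln(r_6/r_5) / ln(r_5/r_4)
  = ln(1.0562×10⁻¹⁵/1.2880×10⁻⁶) / ln(1.2880×10⁻⁶/4.1655×10⁻³)
  = ln(8.20031e-10) / ln(0.000309207)
  = -20.921679 / -8.081500 ≈ 2.588836

2.589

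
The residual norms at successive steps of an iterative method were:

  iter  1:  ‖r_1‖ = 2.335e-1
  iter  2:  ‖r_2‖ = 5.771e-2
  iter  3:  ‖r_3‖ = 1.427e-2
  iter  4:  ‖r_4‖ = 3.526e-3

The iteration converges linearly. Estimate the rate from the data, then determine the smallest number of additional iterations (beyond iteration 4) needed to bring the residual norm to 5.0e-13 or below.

17

Rate ρ ≈ ‖r_4‖/‖r_3‖ = 3.526e-3/1.427e-2 = 0.2471.
After j more steps, ‖r_{4+j}‖ ≈ 3.526e-3·ρ^j; need ρ^j ≤ 5.0e-13/3.526e-3 = 1.41804e-10.
j ≥ ln(1.41804e-10)/ln(0.2471) = -22.6766/-1.39796 = 16.221.
So 17 more iterations are needed.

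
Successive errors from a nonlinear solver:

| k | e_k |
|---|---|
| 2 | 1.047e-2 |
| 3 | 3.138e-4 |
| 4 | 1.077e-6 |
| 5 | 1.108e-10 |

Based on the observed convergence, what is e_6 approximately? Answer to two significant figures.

First estimate the order: p ≈ ln(e_5/e_4) / ln(e_4/e_3) = ln(1.108e-10/1.077e-6)/ln(1.077e-6/3.138e-4) = ln(0.000102878)/ln(0.00343212) ≈ 1.6181.
Then e_6 ≈ e_5·(e_5/e_4)^p = 1.108e-10·(0.000102878)^1.6181 = 1.108e-10·3.52809e-07 ≈ 3.909e-17.

3.9e-17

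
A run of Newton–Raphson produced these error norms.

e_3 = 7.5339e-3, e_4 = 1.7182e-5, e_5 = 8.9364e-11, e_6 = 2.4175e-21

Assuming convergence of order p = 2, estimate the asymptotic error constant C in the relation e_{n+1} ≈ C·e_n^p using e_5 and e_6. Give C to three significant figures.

0.303

C ≈ e_6 / e_5^2
  = 2.4175e-21 / (8.9364e-11)^2
  = 2.4175e-21 / 7.98592e-21 ≈ 0.30272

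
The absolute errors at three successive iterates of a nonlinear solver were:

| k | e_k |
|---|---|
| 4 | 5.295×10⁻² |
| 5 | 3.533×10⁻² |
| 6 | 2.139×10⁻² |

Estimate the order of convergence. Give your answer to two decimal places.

1.24

p ≈ ln(e_6/e_5) / ln(e_5/e_4)
  = ln(2.139×10⁻²/3.533×10⁻²) / ln(3.533×10⁻²/5.295×10⁻²)
  = ln(0.605434) / ln(0.667233)
  = -0.50181 / -0.40462 ≈ 1.24020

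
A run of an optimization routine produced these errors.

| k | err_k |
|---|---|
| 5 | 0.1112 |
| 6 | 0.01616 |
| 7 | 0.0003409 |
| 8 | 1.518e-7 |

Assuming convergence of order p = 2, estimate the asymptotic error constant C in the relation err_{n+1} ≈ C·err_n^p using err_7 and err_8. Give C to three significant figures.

1.31

C ≈ err_8 / err_7^2
  = 1.518e-7 / (0.0003409)^2
  = 1.518e-7 / 1.16213e-07 ≈ 1.3062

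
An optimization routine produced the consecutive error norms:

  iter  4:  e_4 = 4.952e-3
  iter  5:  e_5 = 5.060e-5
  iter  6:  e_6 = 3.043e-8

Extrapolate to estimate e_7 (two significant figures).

1.9e-13

First estimate the order: p ≈ ln(e_6/e_5) / ln(e_5/e_4) = ln(3.043e-8/5.060e-5)/ln(5.060e-5/4.952e-3) = ln(0.000601383)/ln(0.0102181) ≈ 1.6180.
Then e_7 ≈ e_6·(e_6/e_5)^p = 3.043e-8·(0.000601383)^1.6180 = 3.043e-8·6.14705e-06 ≈ 1.871e-13.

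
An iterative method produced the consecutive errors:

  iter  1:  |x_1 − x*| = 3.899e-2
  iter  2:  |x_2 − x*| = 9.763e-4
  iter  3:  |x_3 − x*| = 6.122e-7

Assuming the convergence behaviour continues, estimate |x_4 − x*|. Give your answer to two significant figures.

First estimate the order: p ≈ ln(|x_3 − x*|/|x_2 − x*|) / ln(|x_2 − x*|/|x_1 − x*|) = ln(6.122e-7/9.763e-4)/ln(9.763e-4/3.899e-2) = ln(0.000627061)/ln(0.0250398) ≈ 2.0000.
Then |x_4 − x*| ≈ |x_3 − x*|·(|x_3 − x*|/|x_2 − x*|)^p = 6.122e-7·(0.000627061)^2.0000 = 6.122e-7·3.93205e-07 ≈ 2.407e-13.

2.4e-13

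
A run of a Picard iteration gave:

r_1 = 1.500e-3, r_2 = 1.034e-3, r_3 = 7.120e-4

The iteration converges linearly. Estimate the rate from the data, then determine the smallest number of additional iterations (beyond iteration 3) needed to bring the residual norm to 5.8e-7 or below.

20

Rate ρ ≈ r_3/r_2 = 7.120e-4/1.034e-3 = 0.6886.
After j more steps, r_{3+j} ≈ 7.120e-4·ρ^j; need ρ^j ≤ 5.8e-7/7.120e-4 = 0.000814607.
j ≥ ln(0.000814607)/ln(0.6886) = -7.1128/-0.37309 = 19.065.
So 20 more iterations are needed.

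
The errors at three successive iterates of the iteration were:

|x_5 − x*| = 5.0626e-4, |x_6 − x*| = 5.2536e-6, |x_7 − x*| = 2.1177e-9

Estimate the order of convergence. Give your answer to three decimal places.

1.711

p ≈ ln(|x_7 − x*|/|x_6 − x*|) / ln(|x_6 − x*|/|x_5 − x*|)
  = ln(2.1177e-9/5.2536e-6) / ln(5.2536e-6/5.0626e-4)
  = ln(0.000403095) / ln(0.0103773)
  = -7.816338 / -4.568135 ≈ 1.711057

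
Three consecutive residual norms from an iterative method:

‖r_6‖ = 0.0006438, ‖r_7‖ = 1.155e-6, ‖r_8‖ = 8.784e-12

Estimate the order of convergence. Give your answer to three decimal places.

1.864

p ≈ ln(‖r_8‖/‖r_7‖) / ln(‖r_7‖/‖r_6‖)
  = ln(8.784e-12/1.155e-6) / ln(1.155e-6/0.0006438)
  = ln(7.60519e-06) / ln(0.00179404)
  = -11.786680 / -6.323285 ≈ 1.864012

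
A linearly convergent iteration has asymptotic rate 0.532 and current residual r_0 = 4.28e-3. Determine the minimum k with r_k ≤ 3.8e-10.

After k steps, r_k ≈ 4.28e-3·0.532^k.
Need 0.532^k ≤ 3.8e-10/4.28e-3 = 8.8785e-08.
k ≥ ln(8.8785e-08)/ln(0.532) = -16.2370/-0.63111 = 25.728.
Smallest integer k = 26.

26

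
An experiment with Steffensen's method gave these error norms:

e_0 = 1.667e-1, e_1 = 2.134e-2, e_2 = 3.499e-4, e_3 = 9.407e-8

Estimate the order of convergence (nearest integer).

Consecutive ratios: e_3/e_2 = 9.407e-8/3.499e-4 = 0.000268848, e_2/e_1 = 3.499e-4/2.134e-2 = 0.0163964.
p ≈ ln(0.000268848)/ln(0.0163964) = -8.2214/-4.1107 ≈ 2.00.
So the convergence is quadratic (order 2).

2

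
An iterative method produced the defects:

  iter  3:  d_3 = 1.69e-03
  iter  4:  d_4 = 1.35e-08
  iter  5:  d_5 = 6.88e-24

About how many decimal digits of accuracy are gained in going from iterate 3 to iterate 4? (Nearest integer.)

5

Digits gained ≈ log₁₀(d_3/d_4) = log₁₀(1.69e-03/1.35e-08) = log₁₀(125185) ≈ 5.098.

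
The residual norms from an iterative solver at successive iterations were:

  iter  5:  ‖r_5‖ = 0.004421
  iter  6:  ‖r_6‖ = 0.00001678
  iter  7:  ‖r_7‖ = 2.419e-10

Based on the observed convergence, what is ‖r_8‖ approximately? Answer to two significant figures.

First estimate the order: p ≈ ln(‖r_7‖/‖r_6‖) / ln(‖r_6‖/‖r_5‖) = ln(2.419e-10/0.00001678)/ln(0.00001678/0.004421) = ln(1.4416e-05)/ln(0.00379552) ≈ 1.9999.
Then ‖r_8‖ ≈ ‖r_7‖·(‖r_7‖/‖r_6‖)^p = 2.419e-10·(1.4416e-05)^1.9999 = 2.419e-10·2.08053e-10 ≈ 5.033e-20.

5.0e-20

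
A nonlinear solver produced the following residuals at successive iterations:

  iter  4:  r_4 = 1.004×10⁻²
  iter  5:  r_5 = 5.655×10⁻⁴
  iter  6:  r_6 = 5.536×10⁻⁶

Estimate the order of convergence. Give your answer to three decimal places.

p ≈ ln(r_6/r_5) / ln(r_5/r_4)
  = ln(5.536×10⁻⁶/5.655×10⁻⁴) / ln(5.655×10⁻⁴/1.004×10⁻²)
  = ln(0.00978957) / ln(0.0563247)
  = -4.626438 / -2.876622 ≈ 1.608288

1.608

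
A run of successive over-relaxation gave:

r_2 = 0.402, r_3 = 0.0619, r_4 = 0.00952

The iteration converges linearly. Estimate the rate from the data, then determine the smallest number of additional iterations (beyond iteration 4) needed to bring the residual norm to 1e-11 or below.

12

Rate ρ ≈ r_4/r_3 = 0.00952/0.0619 = 0.1538.
After j more steps, r_{4+j} ≈ 0.00952·ρ^j; need ρ^j ≤ 1e-11/0.00952 = 1.05042e-09.
j ≥ ln(1.05042e-09)/ln(0.1538) = -20.6741/-1.87210 = 11.043.
So 12 more iterations are needed.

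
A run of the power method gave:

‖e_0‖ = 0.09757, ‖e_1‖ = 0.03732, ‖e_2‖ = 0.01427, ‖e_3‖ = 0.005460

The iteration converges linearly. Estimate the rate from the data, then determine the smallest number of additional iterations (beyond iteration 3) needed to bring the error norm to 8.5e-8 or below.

12

Rate ρ ≈ ‖e_3‖/‖e_2‖ = 0.005460/0.01427 = 0.3826.
After j more steps, ‖e_{3+j}‖ ≈ 0.005460·ρ^j; need ρ^j ≤ 8.5e-8/0.005460 = 1.55678e-05.
j ≥ ln(1.55678e-05)/ln(0.3826) = -11.0703/-0.96077 = 11.522.
So 12 more iterations are needed.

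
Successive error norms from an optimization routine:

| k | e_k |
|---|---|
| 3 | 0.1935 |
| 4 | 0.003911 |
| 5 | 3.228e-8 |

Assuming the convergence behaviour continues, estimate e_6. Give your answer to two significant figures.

First estimate the order: p ≈ ln(e_5/e_4) / ln(e_4/e_3) = ln(3.228e-8/0.003911)/ln(0.003911/0.1935) = ln(8.25364e-06)/ln(0.0202119) ≈ 3.0001.
Then e_6 ≈ e_5·(e_5/e_4)^p = 3.228e-8·(8.25364e-06)^3.0001 = 3.228e-8·5.61601e-16 ≈ 1.813e-23.

1.8e-23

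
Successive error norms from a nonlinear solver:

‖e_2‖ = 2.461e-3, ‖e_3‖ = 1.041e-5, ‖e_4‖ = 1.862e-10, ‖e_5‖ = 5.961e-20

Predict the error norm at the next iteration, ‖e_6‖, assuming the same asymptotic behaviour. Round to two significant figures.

First estimate the order: p ≈ ln(‖e_5‖/‖e_4‖) / ln(‖e_4‖/‖e_3‖) = ln(5.961e-20/1.862e-10)/ln(1.862e-10/1.041e-5) = ln(3.2014e-10)/ln(1.78866e-05) ≈ 1.9999.
Then ‖e_6‖ ≈ ‖e_5‖·(‖e_5‖/‖e_4‖)^p = 5.961e-20·(3.2014e-10)^1.9999 = 5.961e-20·1.02714e-19 ≈ 6.123e-39.

6.1e-39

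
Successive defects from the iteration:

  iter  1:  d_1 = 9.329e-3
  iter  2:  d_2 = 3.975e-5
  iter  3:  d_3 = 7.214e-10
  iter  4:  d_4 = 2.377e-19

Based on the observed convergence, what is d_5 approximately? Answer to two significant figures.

2.6e-38

First estimate the order: p ≈ ln(d_4/d_3) / ln(d_3/d_2) = ln(2.377e-19/7.214e-10)/ln(7.214e-10/3.975e-5) = ln(3.29498e-10)/ln(1.81484e-05) ≈ 2.0000.
Then d_5 ≈ d_4·(d_4/d_3)^p = 2.377e-19·(3.29498e-10)^2.0000 = 2.377e-19·1.08569e-19 ≈ 2.581e-38.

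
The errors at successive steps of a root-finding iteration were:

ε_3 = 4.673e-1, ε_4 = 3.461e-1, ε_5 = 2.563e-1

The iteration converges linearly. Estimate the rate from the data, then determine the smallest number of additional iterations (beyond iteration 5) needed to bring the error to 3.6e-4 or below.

Rate ρ ≈ ε_5/ε_4 = 2.563e-1/3.461e-1 = 0.7405.
After j more steps, ε_{5+j} ≈ 2.563e-1·ρ^j; need ρ^j ≤ 3.6e-4/2.563e-1 = 0.0014046.
j ≥ ln(0.0014046)/ln(0.7405) = -6.5680/-0.30043 = 21.862.
So 22 more iterations are needed.

22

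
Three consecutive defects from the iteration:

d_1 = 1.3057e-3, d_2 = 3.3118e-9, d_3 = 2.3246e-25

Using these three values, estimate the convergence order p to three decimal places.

p ≈ ln(d_3/d_2) / ln(d_2/d_1)
  = ln(2.3246e-25/3.3118e-9) / ln(3.3118e-9/1.3057e-3)
  = ln(7.01914e-17) / ln(2.53642e-06)
  = -37.195306 / -12.884757 ≈ 2.886768

2.887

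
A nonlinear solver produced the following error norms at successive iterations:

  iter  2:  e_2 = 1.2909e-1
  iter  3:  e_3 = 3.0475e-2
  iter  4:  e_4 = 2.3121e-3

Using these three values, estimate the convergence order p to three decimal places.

1.786

p ≈ ln(e_4/e_3) / ln(e_3/e_2)
  = ln(2.3121e-3/3.0475e-2) / ln(3.0475e-2/1.2909e-1)
  = ln(0.0758687) / ln(0.236076)
  = -2.578751 / -1.443601 ≈ 1.786332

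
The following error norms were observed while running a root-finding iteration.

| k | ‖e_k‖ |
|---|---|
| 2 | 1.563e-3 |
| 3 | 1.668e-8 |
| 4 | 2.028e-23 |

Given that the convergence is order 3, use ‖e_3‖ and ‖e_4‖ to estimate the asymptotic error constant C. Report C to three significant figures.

C ≈ ‖e_4‖ / ‖e_3‖^3
  = 2.028e-23 / (1.668e-8)^3
  = 2.028e-23 / 4.64075e-24 ≈ 4.37

4.37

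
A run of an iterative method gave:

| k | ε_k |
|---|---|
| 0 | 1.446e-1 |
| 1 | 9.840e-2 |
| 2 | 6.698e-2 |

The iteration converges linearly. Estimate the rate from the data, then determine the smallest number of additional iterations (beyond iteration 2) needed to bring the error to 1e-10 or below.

Rate ρ ≈ ε_2/ε_1 = 6.698e-2/9.840e-2 = 0.6807.
After j more steps, ε_{2+j} ≈ 6.698e-2·ρ^j; need ρ^j ≤ 1e-10/6.698e-2 = 1.49298e-09.
j ≥ ln(1.49298e-09)/ln(0.6807) = -20.3225/-0.38463 = 52.836.
So 53 more iterations are needed.

53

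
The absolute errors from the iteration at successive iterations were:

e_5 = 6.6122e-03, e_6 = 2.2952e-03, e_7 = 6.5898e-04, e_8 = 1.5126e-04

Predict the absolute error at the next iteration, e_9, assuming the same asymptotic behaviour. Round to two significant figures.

2.7e-5

First estimate the order: p ≈ ln(e_8/e_7) / ln(e_7/e_6) = ln(1.5126e-04/6.5898e-04)/ln(6.5898e-04/2.2952e-03) = ln(0.229537)/ln(0.287112) ≈ 1.1794.
Then e_9 ≈ e_8·(e_8/e_7)^p = 1.5126e-04·(0.229537)^1.1794 = 1.5126e-04·0.176275 ≈ 2.666e-05.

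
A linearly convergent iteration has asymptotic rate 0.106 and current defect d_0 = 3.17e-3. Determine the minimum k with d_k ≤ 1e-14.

12

After k steps, d_k ≈ 3.17e-3·0.106^k.
Need 0.106^k ≤ 1e-14/3.17e-3 = 3.15457e-12.
k ≥ ln(3.15457e-12)/ln(0.106) = -26.4822/-2.24432 = 11.800.
Smallest integer k = 12.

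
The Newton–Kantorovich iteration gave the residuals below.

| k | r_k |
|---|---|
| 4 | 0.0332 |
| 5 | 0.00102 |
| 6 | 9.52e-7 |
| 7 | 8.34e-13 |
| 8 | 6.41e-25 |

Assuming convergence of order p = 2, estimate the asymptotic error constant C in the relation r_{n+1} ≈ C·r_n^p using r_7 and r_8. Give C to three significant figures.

0.922

C ≈ r_8 / r_7^2
  = 6.41e-25 / (8.34e-13)^2
  = 6.41e-25 / 6.95556e-25 ≈ 0.92156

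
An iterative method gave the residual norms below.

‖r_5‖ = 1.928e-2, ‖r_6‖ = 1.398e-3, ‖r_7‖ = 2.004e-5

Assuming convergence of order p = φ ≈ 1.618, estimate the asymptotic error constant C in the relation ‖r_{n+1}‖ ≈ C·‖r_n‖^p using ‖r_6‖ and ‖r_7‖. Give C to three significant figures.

0.833

C ≈ ‖r_7‖ / ‖r_6‖^1.618
  = 2.004e-5 / (1.398e-3)^1.618
  = 2.004e-5 / 2.40675e-05 ≈ 0.83266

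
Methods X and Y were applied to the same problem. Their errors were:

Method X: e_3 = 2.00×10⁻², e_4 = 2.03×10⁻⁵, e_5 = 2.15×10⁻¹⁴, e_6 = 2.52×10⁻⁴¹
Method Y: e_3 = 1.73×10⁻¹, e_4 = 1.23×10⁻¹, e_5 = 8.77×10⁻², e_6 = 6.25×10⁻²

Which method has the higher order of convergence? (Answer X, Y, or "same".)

X

Method X: p ≈ ln(2.52×10⁻⁴¹/2.15×10⁻¹⁴)/ln(2.15×10⁻¹⁴/2.03×10⁻⁵) ≈ 3.00.
Method Y: p ≈ ln(6.25×10⁻²/8.77×10⁻²)/ln(8.77×10⁻²/1.23×10⁻¹) ≈ 1.00.
Method X has the higher order (≈3.0 vs ≈1.0).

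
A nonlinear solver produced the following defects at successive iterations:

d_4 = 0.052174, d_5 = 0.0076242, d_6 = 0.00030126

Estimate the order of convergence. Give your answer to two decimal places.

1.68

p ≈ ln(d_6/d_5) / ln(d_5/d_4)
  = ln(0.00030126/0.0076242) / ln(0.0076242/0.052174)
  = ln(0.0395137) / ln(0.14613)
  = -3.23111 / -1.92326 ≈ 1.68002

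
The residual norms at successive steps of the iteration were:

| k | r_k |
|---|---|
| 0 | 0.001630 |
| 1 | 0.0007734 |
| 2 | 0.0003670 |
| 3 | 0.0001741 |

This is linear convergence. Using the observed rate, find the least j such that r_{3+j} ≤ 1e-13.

Rate ρ ≈ r_3/r_2 = 0.0001741/0.0003670 = 0.4744.
After j more steps, r_{3+j} ≈ 0.0001741·ρ^j; need ρ^j ≤ 1e-13/0.0001741 = 5.74383e-10.
j ≥ ln(5.74383e-10)/ln(0.4744) = -21.2777/-0.74570 = 28.534.
So 29 more iterations are needed.

29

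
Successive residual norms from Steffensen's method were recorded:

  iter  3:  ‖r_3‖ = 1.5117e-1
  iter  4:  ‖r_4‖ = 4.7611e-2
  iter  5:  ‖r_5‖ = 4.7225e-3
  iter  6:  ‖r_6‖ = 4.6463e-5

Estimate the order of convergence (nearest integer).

Consecutive ratios: ‖r_6‖/‖r_5‖ = 4.6463e-5/4.7225e-3 = 0.00983864, ‖r_5‖/‖r_4‖ = 4.7225e-3/4.7611e-2 = 0.0991893.
p ≈ ln(0.00983864)/ln(0.0991893) = -4.6214/-2.3107 ≈ 2.00.
So the convergence is quadratic (order 2).

2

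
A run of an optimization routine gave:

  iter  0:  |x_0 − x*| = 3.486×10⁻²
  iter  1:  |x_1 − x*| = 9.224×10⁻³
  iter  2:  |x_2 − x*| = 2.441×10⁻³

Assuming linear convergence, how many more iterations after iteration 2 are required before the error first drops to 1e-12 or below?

Rate ρ ≈ |x_2 − x*|/|x_1 − x*| = 2.441×10⁻³/9.224×10⁻³ = 0.2646.
After j more steps, |x_{2+j} − x*| ≈ 2.441×10⁻³·ρ^j; need ρ^j ≤ 1e-12/2.441×10⁻³ = 4.09668e-10.
j ≥ ln(4.09668e-10)/ln(0.2646) = -21.6157/-1.32954 = 16.258.
So 17 more iterations are needed.

17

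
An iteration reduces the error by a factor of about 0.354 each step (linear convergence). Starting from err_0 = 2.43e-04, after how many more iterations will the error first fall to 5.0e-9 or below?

After k steps, err_k ≈ 2.43e-04·0.354^k.
Need 0.354^k ≤ 5.0e-9/2.43e-04 = 2.05761e-05.
k ≥ ln(2.05761e-05)/ln(0.354) = -10.7914/-1.03846 = 10.392.
Smallest integer k = 11.

11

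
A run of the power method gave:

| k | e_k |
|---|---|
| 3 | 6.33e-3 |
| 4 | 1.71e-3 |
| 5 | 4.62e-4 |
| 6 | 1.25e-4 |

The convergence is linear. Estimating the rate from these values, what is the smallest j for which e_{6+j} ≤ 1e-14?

18

Rate ρ ≈ e_6/e_5 = 1.25e-4/4.62e-4 = 0.2706.
After j more steps, e_{6+j} ≈ 1.25e-4·ρ^j; need ρ^j ≤ 1e-14/1.25e-4 = 8e-11.
j ≥ ln(8e-11)/ln(0.2706) = -23.2490/-1.30711 = 17.787.
So 18 more iterations are needed.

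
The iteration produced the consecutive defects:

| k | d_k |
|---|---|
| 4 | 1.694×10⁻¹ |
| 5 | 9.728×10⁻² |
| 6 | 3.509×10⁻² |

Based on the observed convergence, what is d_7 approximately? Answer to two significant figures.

5.4e-3

First estimate the order: p ≈ ln(d_6/d_5) / ln(d_5/d_4) = ln(3.509×10⁻²/9.728×10⁻²)/ln(9.728×10⁻²/1.694×10⁻¹) = ln(0.360711)/ln(0.574262) ≈ 1.8384.
Then d_7 ≈ d_6·(d_6/d_5)^p = 3.509×10⁻²·(0.360711)^1.8384 = 3.509×10⁻²·0.15342 ≈ 0.005384.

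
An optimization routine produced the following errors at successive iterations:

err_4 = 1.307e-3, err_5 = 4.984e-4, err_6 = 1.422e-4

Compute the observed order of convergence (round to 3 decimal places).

1.301

p ≈ ln(err_6/err_5) / ln(err_5/err_4)
  = ln(1.422e-4/4.984e-4) / ln(4.984e-4/1.307e-3)
  = ln(0.285313) / ln(0.381331)
  = -1.254168 / -0.964088 ≈ 1.300885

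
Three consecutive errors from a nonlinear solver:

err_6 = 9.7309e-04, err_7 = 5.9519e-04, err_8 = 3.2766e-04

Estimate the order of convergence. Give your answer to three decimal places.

1.214

p ≈ ln(err_8/err_7) / ln(err_7/err_6)
  = ln(3.2766e-04/5.9519e-04) / ln(5.9519e-04/9.7309e-04)
  = ln(0.550513) / ln(0.611649)
  = -0.596905 / -0.491597 ≈ 1.214216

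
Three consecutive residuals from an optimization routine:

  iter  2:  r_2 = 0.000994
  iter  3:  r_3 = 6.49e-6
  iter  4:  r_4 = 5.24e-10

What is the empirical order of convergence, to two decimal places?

p ≈ ln(r_4/r_3) / ln(r_3/r_2)
  = ln(5.24e-10/6.49e-6) / ln(6.49e-6/0.000994)
  = ln(8.07396e-05) / ln(0.00652918)
  = -9.42428 / -5.03147 ≈ 1.87307

1.87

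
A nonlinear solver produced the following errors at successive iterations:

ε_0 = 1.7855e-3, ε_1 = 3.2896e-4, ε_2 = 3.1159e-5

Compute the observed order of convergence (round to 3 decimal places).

1.393

p ≈ ln(ε_2/ε_1) / ln(ε_1/ε_0)
  = ln(3.1159e-5/3.2896e-4) / ln(3.2896e-4/1.7855e-3)
  = ln(0.0947197) / ln(0.18424)
  = -2.356833 / -1.691516 ≈ 1.393326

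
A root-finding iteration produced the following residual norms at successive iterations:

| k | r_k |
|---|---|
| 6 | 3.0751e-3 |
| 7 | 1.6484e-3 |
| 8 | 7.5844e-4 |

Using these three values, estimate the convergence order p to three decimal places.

1.245

p ≈ ln(r_8/r_7) / ln(r_7/r_6)
  = ln(7.5844e-4/1.6484e-3) / ln(1.6484e-3/3.0751e-3)
  = ln(0.460107) / ln(0.536048)
  = -0.776296 / -0.623532 ≈ 1.244998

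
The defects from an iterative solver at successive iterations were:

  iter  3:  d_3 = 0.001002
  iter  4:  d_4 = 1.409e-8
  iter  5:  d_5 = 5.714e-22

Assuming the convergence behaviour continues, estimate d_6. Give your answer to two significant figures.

First estimate the order: p ≈ ln(d_5/d_4) / ln(d_4/d_3) = ln(5.714e-22/1.409e-8)/ln(1.409e-8/0.001002) = ln(4.05536e-14)/ln(1.40619e-05) ≈ 2.7601.
Then d_6 ≈ d_5·(d_5/d_4)^p = 5.714e-22·(4.05536e-14)^2.7601 = 5.714e-22·1.08848e-37 ≈ 6.22e-59.

6.2e-59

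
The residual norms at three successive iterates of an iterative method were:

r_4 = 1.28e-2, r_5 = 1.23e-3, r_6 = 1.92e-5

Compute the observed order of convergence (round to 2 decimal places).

1.78

p ≈ ln(r_6/r_5) / ln(r_5/r_4)
  = ln(1.92e-5/1.23e-3) / ln(1.23e-3/1.28e-2)
  = ln(0.0156098) / ln(0.0960937)
  = -4.15986 / -2.34243 ≈ 1.77587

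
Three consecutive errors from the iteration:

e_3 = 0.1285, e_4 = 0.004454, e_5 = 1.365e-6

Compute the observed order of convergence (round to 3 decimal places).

2.406

p ≈ ln(e_5/e_4) / ln(e_4/e_3)
  = ln(1.365e-6/0.004454) / ln(0.004454/0.1285)
  = ln(0.000306466) / ln(0.0346615)
  = -8.090404 / -3.362126 ≈ 2.406336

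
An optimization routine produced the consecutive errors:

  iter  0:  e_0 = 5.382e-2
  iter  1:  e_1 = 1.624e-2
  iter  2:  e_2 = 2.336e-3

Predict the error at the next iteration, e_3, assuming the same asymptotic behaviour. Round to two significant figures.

1.0e-4

First estimate the order: p ≈ ln(e_2/e_1) / ln(e_1/e_0) = ln(2.336e-3/1.624e-2)/ln(1.624e-2/5.382e-2) = ln(0.143842)/ln(0.301747) ≈ 1.6183.
Then e_3 ≈ e_2·(e_2/e_1)^p = 2.336e-3·(0.143842)^1.6183 = 2.336e-3·0.0433717 ≈ 0.0001013.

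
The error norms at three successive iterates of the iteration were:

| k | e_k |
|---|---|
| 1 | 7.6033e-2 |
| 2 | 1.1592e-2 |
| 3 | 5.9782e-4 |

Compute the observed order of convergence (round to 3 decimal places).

1.576

p ≈ ln(e_3/e_2) / ln(e_2/e_1)
  = ln(5.9782e-4/1.1592e-2) / ln(1.1592e-2/7.6033e-2)
  = ln(0.0515718) / ln(0.15246)
  = -2.964780 / -1.880853 ≈ 1.576295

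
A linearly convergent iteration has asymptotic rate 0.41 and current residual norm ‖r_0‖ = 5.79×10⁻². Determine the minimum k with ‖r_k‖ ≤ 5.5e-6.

11

After k steps, ‖r_k‖ ≈ 5.79×10⁻²·0.41^k.
Need 0.41^k ≤ 5.5e-6/5.79×10⁻² = 9.49914e-05.
k ≥ ln(9.49914e-05)/ln(0.41) = -9.2617/-0.89160 = 10.388.
Smallest integer k = 11.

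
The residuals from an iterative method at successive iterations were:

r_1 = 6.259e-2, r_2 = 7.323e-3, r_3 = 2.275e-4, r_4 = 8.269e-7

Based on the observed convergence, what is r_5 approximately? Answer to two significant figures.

First estimate the order: p ≈ ln(r_4/r_3) / ln(r_3/r_2) = ln(8.269e-7/2.275e-4)/ln(2.275e-4/7.323e-3) = ln(0.00363473)/ln(0.0310665) ≈ 1.6180.
Then r_5 ≈ r_4·(r_4/r_3)^p = 8.269e-7·(0.00363473)^1.6180 = 8.269e-7·0.000112939 ≈ 9.339e-11.

9.3e-11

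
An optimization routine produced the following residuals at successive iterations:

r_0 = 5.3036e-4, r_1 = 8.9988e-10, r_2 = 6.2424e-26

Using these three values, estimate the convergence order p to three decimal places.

2.800

p ≈ ln(r_2/r_1) / ln(r_1/r_0)
  = ln(6.2424e-26/8.9988e-10) / ln(8.9988e-10/5.3036e-4)
  = ln(6.93692e-17) / ln(1.69673e-06)
  = -37.207089 / -13.286808 ≈ 2.800303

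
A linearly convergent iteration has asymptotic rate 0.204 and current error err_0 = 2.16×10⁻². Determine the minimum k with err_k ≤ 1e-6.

After k steps, err_k ≈ 2.16×10⁻²·0.204^k.
Need 0.204^k ≤ 1e-6/2.16×10⁻² = 4.62963e-05.
k ≥ ln(4.62963e-05)/ln(0.204) = -9.9804/-1.58964 = 6.278.
Smallest integer k = 7.

7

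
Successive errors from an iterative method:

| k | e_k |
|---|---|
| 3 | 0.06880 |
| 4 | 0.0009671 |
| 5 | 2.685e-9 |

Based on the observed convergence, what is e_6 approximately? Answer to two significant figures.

5.7e-26

First estimate the order: p ≈ ln(e_5/e_4) / ln(e_4/e_3) = ln(2.685e-9/0.0009671)/ln(0.0009671/0.06880) = ln(2.77634e-06)/ln(0.0140567) ≈ 3.0001.
Then e_6 ≈ e_5·(e_5/e_4)^p = 2.685e-9·(2.77634e-06)^3.0001 = 2.685e-9·2.13728e-17 ≈ 5.739e-26.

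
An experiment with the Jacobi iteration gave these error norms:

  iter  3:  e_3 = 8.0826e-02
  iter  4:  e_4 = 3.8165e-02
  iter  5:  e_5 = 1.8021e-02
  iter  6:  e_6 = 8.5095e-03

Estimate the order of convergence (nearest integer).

1

Consecutive ratios: e_6/e_5 = 8.5095e-03/1.8021e-02 = 0.472199, e_5/e_4 = 1.8021e-02/3.8165e-02 = 0.472187.
p ≈ ln(0.472199)/ln(0.472187) = -0.7504/-0.7504 ≈ 1.00.
So the convergence is linear (order 1).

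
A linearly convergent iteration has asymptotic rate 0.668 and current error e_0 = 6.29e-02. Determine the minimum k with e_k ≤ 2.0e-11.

55

After k steps, e_k ≈ 6.29e-02·0.668^k.
Need 0.668^k ≤ 2.0e-11/6.29e-02 = 3.17965e-10.
k ≥ ln(3.17965e-10)/ln(0.668) = -21.8691/-0.40347 = 54.203.
Smallest integer k = 55.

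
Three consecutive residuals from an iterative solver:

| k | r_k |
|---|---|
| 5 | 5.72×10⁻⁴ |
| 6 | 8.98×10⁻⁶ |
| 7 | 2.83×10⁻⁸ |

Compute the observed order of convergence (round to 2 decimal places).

1.39

p ≈ ln(r_7/r_6) / ln(r_6/r_5)
  = ln(2.83×10⁻⁸/8.98×10⁻⁶) / ln(8.98×10⁻⁶/5.72×10⁻⁴)
  = ln(0.00315145) / ln(0.0156993)
  = -5.75989 / -4.15414 ≈ 1.38654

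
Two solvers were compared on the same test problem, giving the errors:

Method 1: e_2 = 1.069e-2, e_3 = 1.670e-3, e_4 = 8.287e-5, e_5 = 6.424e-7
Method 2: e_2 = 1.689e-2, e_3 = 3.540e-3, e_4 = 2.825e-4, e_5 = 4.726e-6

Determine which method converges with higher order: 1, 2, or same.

Method 1: p ≈ ln(6.424e-7/8.287e-5)/ln(8.287e-5/1.670e-3) ≈ 1.62.
Method 2: p ≈ ln(4.726e-6/2.825e-4)/ln(2.825e-4/3.540e-3) ≈ 1.62.
Both orders ≈ 1.6 — effectively the same.

same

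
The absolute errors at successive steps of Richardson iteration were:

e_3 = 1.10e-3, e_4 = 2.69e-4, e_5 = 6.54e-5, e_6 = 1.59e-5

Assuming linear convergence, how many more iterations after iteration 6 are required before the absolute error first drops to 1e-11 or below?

Rate ρ ≈ e_6/e_5 = 1.59e-5/6.54e-5 = 0.2431.
After j more steps, e_{6+j} ≈ 1.59e-5·ρ^j; need ρ^j ≤ 1e-11/1.59e-5 = 6.28931e-07.
j ≥ ln(6.28931e-07)/ln(0.2431) = -14.2792/-1.41428 = 10.096.
So 11 more iterations are needed.

11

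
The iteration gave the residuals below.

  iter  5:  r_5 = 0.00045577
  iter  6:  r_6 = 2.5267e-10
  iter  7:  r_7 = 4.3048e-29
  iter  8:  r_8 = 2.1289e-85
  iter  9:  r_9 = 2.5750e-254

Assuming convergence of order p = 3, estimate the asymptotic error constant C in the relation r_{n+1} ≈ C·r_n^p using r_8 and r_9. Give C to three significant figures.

2.67

C ≈ r_9 / r_8^3
  = 2.5750e-254 / (2.1289e-85)^3
  = 2.5750e-254 / 9.64863e-255 ≈ 2.6688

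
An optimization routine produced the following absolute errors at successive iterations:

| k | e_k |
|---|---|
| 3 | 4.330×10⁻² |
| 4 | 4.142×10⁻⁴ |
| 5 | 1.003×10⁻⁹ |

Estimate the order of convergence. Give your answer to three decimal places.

2.781

p ≈ ln(e_5/e_4) / ln(e_4/e_3)
  = ln(1.003×10⁻⁹/4.142×10⁻⁴) / ln(4.142×10⁻⁴/4.330×10⁻²)
  = ln(2.42154e-06) / ln(0.00956582)
  = -12.931107 / -4.649559 ≈ 2.781147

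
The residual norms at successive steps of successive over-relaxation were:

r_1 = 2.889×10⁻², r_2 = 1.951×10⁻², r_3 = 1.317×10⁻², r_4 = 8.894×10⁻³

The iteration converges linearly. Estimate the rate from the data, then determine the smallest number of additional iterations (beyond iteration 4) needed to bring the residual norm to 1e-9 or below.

41

Rate ρ ≈ r_4/r_3 = 8.894×10⁻³/1.317×10⁻² = 0.6753.
After j more steps, r_{4+j} ≈ 8.894×10⁻³·ρ^j; need ρ^j ≤ 1e-9/8.894×10⁻³ = 1.12435e-07.
j ≥ ln(1.12435e-07)/ln(0.6753) = -16.0009/-0.39260 = 40.756.
So 41 more iterations are needed.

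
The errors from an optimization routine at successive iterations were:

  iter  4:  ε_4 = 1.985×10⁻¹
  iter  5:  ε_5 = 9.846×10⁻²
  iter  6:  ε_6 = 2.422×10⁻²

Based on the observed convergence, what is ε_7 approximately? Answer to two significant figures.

1.5e-3

First estimate the order: p ≈ ln(ε_6/ε_5) / ln(ε_5/ε_4) = ln(2.422×10⁻²/9.846×10⁻²)/ln(9.846×10⁻²/1.985×10⁻¹) = ln(0.245988)/ln(0.49602) ≈ 2.0003.
Then ε_7 ≈ ε_6·(ε_6/ε_5)^p = 2.422×10⁻²·(0.245988)^2.0003 = 2.422×10⁻²·0.0604846 ≈ 0.001465.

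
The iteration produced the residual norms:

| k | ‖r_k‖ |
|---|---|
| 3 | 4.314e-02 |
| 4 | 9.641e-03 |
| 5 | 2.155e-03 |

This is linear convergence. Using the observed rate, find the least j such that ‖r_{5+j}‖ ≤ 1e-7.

Rate ρ ≈ ‖r_5‖/‖r_4‖ = 2.155e-03/9.641e-03 = 0.2235.
After j more steps, ‖r_{5+j}‖ ≈ 2.155e-03·ρ^j; need ρ^j ≤ 1e-7/2.155e-03 = 4.64037e-05.
j ≥ ln(4.64037e-05)/ln(0.2235) = -9.9781/-1.49834 = 6.659.
So 7 more iterations are needed.

7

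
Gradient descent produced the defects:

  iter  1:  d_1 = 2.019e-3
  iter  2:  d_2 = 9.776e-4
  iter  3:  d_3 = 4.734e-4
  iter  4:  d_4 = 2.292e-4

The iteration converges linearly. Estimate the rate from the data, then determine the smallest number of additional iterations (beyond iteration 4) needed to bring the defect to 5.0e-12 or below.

25

Rate ρ ≈ d_4/d_3 = 2.292e-4/4.734e-4 = 0.4842.
After j more steps, d_{4+j} ≈ 2.292e-4·ρ^j; need ρ^j ≤ 5.0e-12/2.292e-4 = 2.1815e-08.
j ≥ ln(2.1815e-08)/ln(0.4842) = -17.6407/-0.72526 = 24.323.
So 25 more iterations are needed.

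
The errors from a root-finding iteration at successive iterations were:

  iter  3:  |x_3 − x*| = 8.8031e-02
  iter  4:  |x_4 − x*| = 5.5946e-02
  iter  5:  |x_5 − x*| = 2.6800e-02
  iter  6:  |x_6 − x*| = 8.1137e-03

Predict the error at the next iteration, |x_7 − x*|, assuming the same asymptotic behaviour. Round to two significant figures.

1.2e-3

First estimate the order: p ≈ ln(|x_6 − x*|/|x_5 − x*|) / ln(|x_5 − x*|/|x_4 − x*|) = ln(8.1137e-03/2.6800e-02)/ln(2.6800e-02/5.5946e-02) = ln(0.30275)/ln(0.479033) ≈ 1.6235.
Then |x_7 − x*| ≈ |x_6 − x*|·(|x_6 − x*|/|x_5 − x*|)^p = 8.1137e-03·(0.30275)^1.6235 = 8.1137e-03·0.143728 ≈ 0.001166.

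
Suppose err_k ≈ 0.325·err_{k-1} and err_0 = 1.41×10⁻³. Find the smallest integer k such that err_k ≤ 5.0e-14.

22

After k steps, err_k ≈ 1.41×10⁻³·0.325^k.
Need 0.325^k ≤ 5.0e-14/1.41×10⁻³ = 3.5461e-11.
k ≥ ln(3.5461e-11)/ln(0.325) = -24.0626/-1.12393 = 21.409.
Smallest integer k = 22.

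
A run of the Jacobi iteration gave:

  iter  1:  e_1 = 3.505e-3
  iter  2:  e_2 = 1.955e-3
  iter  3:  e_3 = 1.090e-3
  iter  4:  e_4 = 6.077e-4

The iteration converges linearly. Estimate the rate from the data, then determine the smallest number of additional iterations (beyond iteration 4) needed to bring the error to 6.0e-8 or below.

Rate ρ ≈ e_4/e_3 = 6.077e-4/1.090e-3 = 0.5575.
After j more steps, e_{4+j} ≈ 6.077e-4·ρ^j; need ρ^j ≤ 6.0e-8/6.077e-4 = 9.87329e-05.
j ≥ ln(9.87329e-05)/ln(0.5575) = -9.2231/-0.58429 = 15.785.
So 16 more iterations are needed.

16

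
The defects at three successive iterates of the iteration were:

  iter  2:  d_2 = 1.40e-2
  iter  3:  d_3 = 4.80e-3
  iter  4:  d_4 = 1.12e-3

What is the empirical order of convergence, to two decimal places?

p ≈ ln(d_4/d_3) / ln(d_3/d_2)
  = ln(1.12e-3/4.80e-3) / ln(4.80e-3/1.40e-2)
  = ln(0.233333) / ln(0.342857)
  = -1.45529 / -1.07044 ≈ 1.35953

1.36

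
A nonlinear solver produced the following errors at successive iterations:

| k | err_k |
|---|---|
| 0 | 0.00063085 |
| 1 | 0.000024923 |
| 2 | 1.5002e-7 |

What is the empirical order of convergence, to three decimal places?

1.582

p ≈ ln(err_2/err_1) / ln(err_1/err_0)
  = ln(1.5002e-7/0.000024923) / ln(0.000024923/0.00063085)
  = ln(0.00601934) / ln(0.039507)
  = -5.112778 / -3.231277 ≈ 1.582278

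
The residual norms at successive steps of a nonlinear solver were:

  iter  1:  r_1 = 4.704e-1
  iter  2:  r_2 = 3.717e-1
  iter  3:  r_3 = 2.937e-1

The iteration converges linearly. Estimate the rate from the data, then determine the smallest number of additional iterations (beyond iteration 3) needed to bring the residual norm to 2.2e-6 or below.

51

Rate ρ ≈ r_3/r_2 = 2.937e-1/3.717e-1 = 0.7902.
After j more steps, r_{3+j} ≈ 2.937e-1·ρ^j; need ρ^j ≤ 2.2e-6/2.937e-1 = 7.49064e-06.
j ≥ ln(7.49064e-06)/ln(0.7902) = -11.8019/-0.23547 = 50.121.
So 51 more iterations are needed.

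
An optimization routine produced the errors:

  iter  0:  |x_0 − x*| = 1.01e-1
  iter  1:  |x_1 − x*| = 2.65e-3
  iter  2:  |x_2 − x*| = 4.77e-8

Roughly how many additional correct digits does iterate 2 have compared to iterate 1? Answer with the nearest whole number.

5

Digits gained ≈ log₁₀(|x_1 − x*|/|x_2 − x*|) = log₁₀(2.65e-3/4.77e-8) = log₁₀(55555.6) ≈ 4.745.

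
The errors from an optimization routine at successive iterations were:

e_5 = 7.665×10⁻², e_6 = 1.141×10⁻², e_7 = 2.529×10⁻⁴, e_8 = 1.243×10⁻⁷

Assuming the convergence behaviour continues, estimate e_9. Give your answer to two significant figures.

First estimate the order: p ≈ ln(e_8/e_7) / ln(e_7/e_6) = ln(1.243×10⁻⁷/2.529×10⁻⁴)/ln(2.529×10⁻⁴/1.141×10⁻²) = ln(0.000491499)/ln(0.0221648) ≈ 1.9999.
Then e_9 ≈ e_8·(e_8/e_7)^p = 1.243×10⁻⁷·(0.000491499)^1.9999 = 1.243×10⁻⁷·2.41755e-07 ≈ 3.005e-14.

3.0e-14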